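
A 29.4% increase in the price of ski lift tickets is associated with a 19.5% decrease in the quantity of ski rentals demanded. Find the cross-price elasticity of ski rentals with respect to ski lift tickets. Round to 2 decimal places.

-0.66

ε = (%ΔQ of ski rentals) / (%ΔP of ski lift tickets) = (-19.5%) / (29.4%) ≈ -0.66.
Negative cross-price elasticity: complements.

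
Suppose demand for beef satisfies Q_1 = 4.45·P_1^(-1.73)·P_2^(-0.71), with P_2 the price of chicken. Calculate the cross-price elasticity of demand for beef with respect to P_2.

In a log-linear (constant-elasticity) demand function, the coefficient on the exponent of P_2 is the cross-price elasticity.
ε = -0.71. Negative, so beef and chicken are complements.

-0.71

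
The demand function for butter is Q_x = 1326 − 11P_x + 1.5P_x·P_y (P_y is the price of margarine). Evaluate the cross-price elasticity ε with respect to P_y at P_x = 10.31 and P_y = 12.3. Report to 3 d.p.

At P_x = 10.31 and P_y = 12.3: Q_x = 1402.809.
∂Q_x/∂P_y = 1.5P_x = 1.5(10.31) = 15.4650.
ε = (∂Q_x/∂P_y)(P_y/Q_x) = 15.4650 × (12.3/1402.809) ≈ 0.136.

0.136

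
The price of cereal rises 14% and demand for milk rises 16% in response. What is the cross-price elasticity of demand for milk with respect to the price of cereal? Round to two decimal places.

ε = (%ΔQ of milk) / (%ΔP of cereal) = (16%) / (14%) ≈ 1.14.

1.14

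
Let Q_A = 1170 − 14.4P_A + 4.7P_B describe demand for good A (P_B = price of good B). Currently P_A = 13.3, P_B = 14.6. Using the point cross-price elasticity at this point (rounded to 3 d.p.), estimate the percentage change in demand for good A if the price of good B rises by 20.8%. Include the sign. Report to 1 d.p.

1.4%

At P_A = 13.3, P_B = 14.6: Q_A = 1047.1.
∂Q_A/∂P_B = 4.7.
ε = (∂Q_A/∂P_B)(P_B/Q_A) = 4.7000 × 14.6/1047.1 ≈ 0.066.
%ΔQ_A ≈ ε × %ΔP_B = 0.066 × (20.8%) = 1.4%.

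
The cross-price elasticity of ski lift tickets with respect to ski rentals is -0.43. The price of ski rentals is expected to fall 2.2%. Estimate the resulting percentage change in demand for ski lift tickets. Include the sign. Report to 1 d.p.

%ΔQ ≈ ε × %ΔP of ski rentals = -0.43 × (-2.2%) = 0.9%.
Demand for ski lift tickets rises by about 0.9%.

0.9%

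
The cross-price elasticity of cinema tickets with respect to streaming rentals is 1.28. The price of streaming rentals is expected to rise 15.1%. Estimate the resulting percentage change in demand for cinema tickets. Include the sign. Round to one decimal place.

19.3%

%ΔQ ≈ ε × %ΔP of streaming rentals = 1.28 × (15.1%) = 19.3%.
Demand for cinema tickets rises by about 19.3%.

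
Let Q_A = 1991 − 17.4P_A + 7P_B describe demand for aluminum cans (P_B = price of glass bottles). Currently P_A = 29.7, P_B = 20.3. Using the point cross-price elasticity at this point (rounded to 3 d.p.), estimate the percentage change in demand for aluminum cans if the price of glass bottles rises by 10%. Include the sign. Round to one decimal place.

At P_A = 29.7, P_B = 20.3: Q_A = 1616.32.
∂Q_A/∂P_B = 7.
ε = (∂Q_A/∂P_B)(P_B/Q_A) = 7.0000 × 20.3/1616.32 ≈ 0.088.
%ΔQ_A ≈ ε × %ΔP_B = 0.088 × (10%) = 0.9%.

0.9%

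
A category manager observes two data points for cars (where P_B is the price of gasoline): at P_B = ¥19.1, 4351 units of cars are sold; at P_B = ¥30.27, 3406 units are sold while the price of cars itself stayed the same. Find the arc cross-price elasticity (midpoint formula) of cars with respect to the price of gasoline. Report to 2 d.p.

-0.54

ΔQ_A = 3406 − 4351 = -945; ΔP_B = 30.27 − 19.1 = 11.17.
Midpoints: Q̄_A = 3878.5, P̄_B = 24.69.
ε = (ΔQ_A/Q̄_A)/(ΔP_B/P̄_B) = (-945/3878.5)/(11.17/24.69) ≈ -0.54.
ε < 0: cars and gasoline are complements.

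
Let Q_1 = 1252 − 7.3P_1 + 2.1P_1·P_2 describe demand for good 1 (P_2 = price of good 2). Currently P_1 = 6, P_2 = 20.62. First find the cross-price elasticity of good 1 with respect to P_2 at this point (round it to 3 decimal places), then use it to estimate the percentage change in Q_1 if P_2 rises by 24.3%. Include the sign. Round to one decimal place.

At P_1 = 6, P_2 = 20.62: Q_1 = 1468.012.
∂Q_1/∂P_2 = 2.1P_1 = 12.6000.
ε = (∂Q_1/∂P_2)(P_2/Q_1) = 12.6000 × 20.62/1468.012 ≈ 0.177.
%ΔQ_1 ≈ ε × %ΔP_2 = 0.177 × (24.3%) = 4.3%.

4.3%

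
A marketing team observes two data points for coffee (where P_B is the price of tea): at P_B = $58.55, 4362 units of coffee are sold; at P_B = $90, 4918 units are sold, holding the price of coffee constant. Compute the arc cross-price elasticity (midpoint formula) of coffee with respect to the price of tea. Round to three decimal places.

ΔQ_A = 4918 − 4362 = 556; ΔP_B = 90 − 58.55 = 31.45.
Midpoints: Q̄_A = 4640.0, P̄_B = 74.28.
ε = (ΔQ_A/Q̄_A)/(ΔP_B/P̄_B) = (556/4640.0)/(31.45/74.28) ≈ 0.283.
ε > 0: coffee and tea are substitutes.

0.283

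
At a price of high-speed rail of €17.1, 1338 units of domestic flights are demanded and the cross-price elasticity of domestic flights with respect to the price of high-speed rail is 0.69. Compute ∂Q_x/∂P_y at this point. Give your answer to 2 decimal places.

53.99

ε = (∂Q_x/∂P_y)·(P_y/Q_x) ⇒ ∂Q_x/∂P_y = ε·Q_x/P_y = 0.69 × 1338/17.1 ≈ 53.99.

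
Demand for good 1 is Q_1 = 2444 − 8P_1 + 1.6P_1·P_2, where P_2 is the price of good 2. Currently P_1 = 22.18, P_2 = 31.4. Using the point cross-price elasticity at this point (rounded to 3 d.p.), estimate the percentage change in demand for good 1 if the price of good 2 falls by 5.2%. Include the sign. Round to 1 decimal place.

-1.7%

At P_1 = 22.18, P_2 = 31.4: Q_1 = 3380.883.
∂Q_1/∂P_2 = 1.6P_1 = 35.4880.
ε = (∂Q_1/∂P_2)(P_2/Q_1) = 35.4880 × 31.4/3380.883 ≈ 0.330.
%ΔQ_1 ≈ ε × %ΔP_2 = 0.330 × (-5.2%) = -1.7%.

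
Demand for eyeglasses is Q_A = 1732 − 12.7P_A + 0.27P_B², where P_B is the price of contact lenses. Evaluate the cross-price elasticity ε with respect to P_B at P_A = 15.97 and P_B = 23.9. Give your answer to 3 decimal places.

0.183

At P_A = 15.97 and P_B = 23.9: Q_A = 1683.408.
∂Q_A/∂P_B = 0.54P_B = 0.54(23.9) = 12.9060.
ε = (∂Q_A/∂P_B)(P_B/Q_A) = 12.9060 × (23.9/1683.408) ≈ 0.183.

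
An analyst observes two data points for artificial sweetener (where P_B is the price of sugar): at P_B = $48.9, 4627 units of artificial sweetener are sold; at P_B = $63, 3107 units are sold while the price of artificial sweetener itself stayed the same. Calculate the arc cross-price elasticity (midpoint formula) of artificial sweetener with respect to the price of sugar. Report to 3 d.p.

-1.560

ΔQ_A = 3107 − 4627 = -1520; ΔP_B = 63 − 48.9 = 14.1.
Midpoints: Q̄_A = 3867.0, P̄_B = 55.95.
ε = (ΔQ_A/Q̄_A)/(ΔP_B/P̄_B) = (-1520/3867.0)/(14.1/55.95) ≈ -1.560.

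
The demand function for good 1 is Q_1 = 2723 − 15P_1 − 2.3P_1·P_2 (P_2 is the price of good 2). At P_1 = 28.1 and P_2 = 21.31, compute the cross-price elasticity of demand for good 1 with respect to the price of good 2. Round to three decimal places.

At P_1 = 28.1 and P_2 = 21.31: Q_1 = 924.235.
∂Q_1/∂P_2 = -2.3P_1 = -2.3(28.1) = -64.6300.
ε = (∂Q_1/∂P_2)(P_2/Q_1) = -64.6300 × (21.31/924.235) ≈ -1.490.
ε < 0: complements.

-1.490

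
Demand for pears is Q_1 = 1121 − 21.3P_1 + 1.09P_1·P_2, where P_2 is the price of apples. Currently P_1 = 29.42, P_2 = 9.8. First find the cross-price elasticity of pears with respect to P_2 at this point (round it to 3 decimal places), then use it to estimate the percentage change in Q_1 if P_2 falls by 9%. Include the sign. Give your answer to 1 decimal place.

-3.5%

At P_1 = 29.42, P_2 = 9.8: Q_1 = 808.618.
∂Q_1/∂P_2 = 1.09P_1 = 32.0678.
ε = (∂Q_1/∂P_2)(P_2/Q_1) = 32.0678 × 9.8/808.618 ≈ 0.389.
%ΔQ_1 ≈ ε × %ΔP_2 = 0.389 × (-9%) = -3.5%.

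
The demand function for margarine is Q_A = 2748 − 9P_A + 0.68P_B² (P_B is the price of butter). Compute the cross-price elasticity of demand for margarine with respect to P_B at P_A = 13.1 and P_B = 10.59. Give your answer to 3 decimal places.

0.056

At P_A = 13.1 and P_B = 10.59: Q_A = 2706.361.
∂Q_A/∂P_B = 1.36P_B = 1.36(10.59) = 14.4024.
ε = (∂Q_A/∂P_B)(P_B/Q_A) = 14.4024 × (10.59/2706.361) ≈ 0.056.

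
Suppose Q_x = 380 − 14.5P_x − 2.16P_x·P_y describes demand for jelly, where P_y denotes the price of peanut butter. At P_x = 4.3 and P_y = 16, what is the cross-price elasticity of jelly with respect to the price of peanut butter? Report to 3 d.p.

At P_x = 4.3 and P_y = 16: Q_x = 169.042.
∂Q_x/∂P_y = -2.16P_x = -2.16(4.3) = -9.2880.
ε = (∂Q_x/∂P_y)(P_y/Q_x) = -9.2880 × (16/169.042) ≈ -0.879.

-0.879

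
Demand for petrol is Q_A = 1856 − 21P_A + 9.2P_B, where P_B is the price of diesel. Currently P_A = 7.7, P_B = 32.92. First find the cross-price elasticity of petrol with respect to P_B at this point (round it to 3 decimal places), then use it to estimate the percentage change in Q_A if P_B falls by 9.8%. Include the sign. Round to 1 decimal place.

-1.5%

At P_A = 7.7, P_B = 32.92: Q_A = 1997.164.
∂Q_A/∂P_B = 9.2.
ε = (∂Q_A/∂P_B)(P_B/Q_A) = 9.2000 × 32.92/1997.164 ≈ 0.152.
%ΔQ_A ≈ ε × %ΔP_B = 0.152 × (-9.8%) = -1.5%.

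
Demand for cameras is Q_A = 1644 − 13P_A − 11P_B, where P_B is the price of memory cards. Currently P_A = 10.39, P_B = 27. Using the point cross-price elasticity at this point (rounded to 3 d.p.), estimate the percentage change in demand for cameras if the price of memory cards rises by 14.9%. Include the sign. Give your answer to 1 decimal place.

At P_A = 10.39, P_B = 27: Q_A = 1211.93.
∂Q_A/∂P_B = -11.
ε = (∂Q_A/∂P_B)(P_B/Q_A) = -11.0000 × 27/1211.93 ≈ -0.245.
%ΔQ_A ≈ ε × %ΔP_B = -0.245 × (14.9%) = -3.7%.

-3.7%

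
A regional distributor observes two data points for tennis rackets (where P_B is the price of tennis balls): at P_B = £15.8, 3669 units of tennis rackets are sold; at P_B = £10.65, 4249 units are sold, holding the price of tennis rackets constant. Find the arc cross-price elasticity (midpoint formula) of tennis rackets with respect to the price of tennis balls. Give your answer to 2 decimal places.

-0.38

ΔQ_A = 4249 − 3669 = 580; ΔP_B = 10.65 − 15.8 = -5.15.
Midpoints: Q̄_A = 3959.0, P̄_B = 13.23.
ε = (ΔQ_A/Q̄_A)/(ΔP_B/P̄_B) = (580/3959.0)/(-5.15/13.23) ≈ -0.38.
ε < 0: tennis rackets and tennis balls are complements.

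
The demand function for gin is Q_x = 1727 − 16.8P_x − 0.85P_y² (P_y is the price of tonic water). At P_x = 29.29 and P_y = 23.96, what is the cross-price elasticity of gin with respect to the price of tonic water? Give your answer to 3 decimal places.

At P_x = 29.29 and P_y = 23.96: Q_x = 746.959.
∂Q_x/∂P_y = -1.7P_y = -1.7(23.96) = -40.7320.
ε = (∂Q_x/∂P_y)(P_y/Q_x) = -40.7320 × (23.96/746.959) ≈ -1.307.
ε < 0: complements.

-1.307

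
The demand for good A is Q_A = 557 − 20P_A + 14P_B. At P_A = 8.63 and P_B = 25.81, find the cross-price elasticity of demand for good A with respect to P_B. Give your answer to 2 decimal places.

0.48

At P_A = 8.63 and P_B = 25.81: Q_A = 745.74.
∂Q_A/∂P_B = 14.
ε = (∂Q_A/∂P_B)(P_B/Q_A) = 14 × (25.81/745.74) ≈ 0.48.
Since ε > 0, good A and good B are substitutes.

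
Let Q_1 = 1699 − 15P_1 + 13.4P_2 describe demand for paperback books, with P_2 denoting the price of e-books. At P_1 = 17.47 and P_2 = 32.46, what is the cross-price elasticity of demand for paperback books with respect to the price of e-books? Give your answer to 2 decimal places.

0.23

At P_1 = 17.47 and P_2 = 32.46: Q_1 = 1871.914.
∂Q_1/∂P_2 = 13.4.
ε = (∂Q_1/∂P_2)(P_2/Q_1) = 13.4 × (32.46/1871.914) ≈ 0.23.
Since ε > 0, paperback books and e-books are substitutes.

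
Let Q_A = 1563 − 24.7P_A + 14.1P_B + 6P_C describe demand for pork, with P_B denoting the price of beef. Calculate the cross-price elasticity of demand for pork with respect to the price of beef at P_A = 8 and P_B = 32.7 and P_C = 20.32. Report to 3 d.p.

0.237

At P_A = 8 and P_B = 32.7 and P_C = 20.32: Q_A = 1948.39.
∂Q_A/∂P_B = 14.1.
ε = (∂Q_A/∂P_B)(P_B/Q_A) = 14.1 × (32.7/1948.39) ≈ 0.237.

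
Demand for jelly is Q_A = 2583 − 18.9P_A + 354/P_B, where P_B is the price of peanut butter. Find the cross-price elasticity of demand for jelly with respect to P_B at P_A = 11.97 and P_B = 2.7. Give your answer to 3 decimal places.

At P_A = 11.97 and P_B = 2.7: Q_A = 2487.878.
∂Q_A/∂P_B = −354/P_B² = -48.5597.
ε = (∂Q_A/∂P_B)(P_B/Q_A) = -48.5597 × (2.7/2487.878) ≈ -0.053.
ε < 0: complements.

-0.053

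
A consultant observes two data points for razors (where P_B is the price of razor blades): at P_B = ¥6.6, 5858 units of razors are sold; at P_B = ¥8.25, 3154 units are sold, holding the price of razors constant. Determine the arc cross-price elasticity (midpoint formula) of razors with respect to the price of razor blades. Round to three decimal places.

-2.700

ΔQ_A = 3154 − 5858 = -2704; ΔP_B = 8.25 − 6.6 = 1.65.
Midpoints: Q̄_A = 4506.0, P̄_B = 7.42.
ε = (ΔQ_A/Q̄_A)/(ΔP_B/P̄_B) = (-2704/4506.0)/(1.65/7.42) ≈ -2.700.
ε < 0: razors and razor blades are complements.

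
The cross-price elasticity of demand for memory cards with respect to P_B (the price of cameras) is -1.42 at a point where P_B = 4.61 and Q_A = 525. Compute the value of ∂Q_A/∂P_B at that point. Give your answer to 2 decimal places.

ε = (∂Q_A/∂P_B)·(P_B/Q_A) ⇒ ∂Q_A/∂P_B = ε·Q_A/P_B = -1.42 × 525/4.61 ≈ -161.71.

-161.71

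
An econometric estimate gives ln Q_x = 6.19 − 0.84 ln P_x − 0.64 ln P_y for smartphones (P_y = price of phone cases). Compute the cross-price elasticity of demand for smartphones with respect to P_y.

-0.64

In a log-linear (constant-elasticity) demand function, the coefficient on ln P_y is the cross-price elasticity.
ε = -0.64. Negative, so smartphones and phone cases are complements.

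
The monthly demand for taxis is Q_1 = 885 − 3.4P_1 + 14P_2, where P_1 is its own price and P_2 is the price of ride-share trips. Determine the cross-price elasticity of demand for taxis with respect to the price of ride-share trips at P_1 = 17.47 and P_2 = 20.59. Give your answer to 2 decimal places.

0.26

At P_1 = 17.47 and P_2 = 20.59: Q_1 = 1113.862.
∂Q_1/∂P_2 = 14.
ε = (∂Q_1/∂P_2)(P_2/Q_1) = 14 × (20.59/1113.862) ≈ 0.26.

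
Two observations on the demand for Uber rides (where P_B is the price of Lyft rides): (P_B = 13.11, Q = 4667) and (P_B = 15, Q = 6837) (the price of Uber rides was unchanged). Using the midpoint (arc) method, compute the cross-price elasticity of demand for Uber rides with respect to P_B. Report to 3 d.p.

2.805

ΔQ_A = 6837 − 4667 = 2170; ΔP_B = 15 − 13.11 = 1.89.
Midpoints: Q̄_A = 5752.0, P̄_B = 14.05.
ε = (ΔQ_A/Q̄_A)/(ΔP_B/P̄_B) = (2170/5752.0)/(1.89/14.05) ≈ 2.805.
ε > 0: Uber rides and Lyft rides are substitutes.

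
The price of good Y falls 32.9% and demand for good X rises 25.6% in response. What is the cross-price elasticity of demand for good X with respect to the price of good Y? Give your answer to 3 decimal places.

-0.778

ε = (%ΔQ of good X) / (%ΔP of good Y) = (25.6%) / (-32.9%) ≈ -0.778.
Negative cross-price elasticity: complements.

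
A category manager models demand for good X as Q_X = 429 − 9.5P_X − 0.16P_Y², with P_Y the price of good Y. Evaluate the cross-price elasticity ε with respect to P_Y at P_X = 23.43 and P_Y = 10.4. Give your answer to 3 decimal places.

At P_X = 23.43 and P_Y = 10.4: Q_X = 189.109.
∂Q_X/∂P_Y = -0.32P_Y = -0.32(10.4) = -3.3280.
ε = (∂Q_X/∂P_Y)(P_Y/Q_X) = -3.3280 × (10.4/189.109) ≈ -0.183.

-0.183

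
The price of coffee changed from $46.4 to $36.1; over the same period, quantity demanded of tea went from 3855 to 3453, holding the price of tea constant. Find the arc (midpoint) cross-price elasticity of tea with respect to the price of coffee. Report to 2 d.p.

ΔQ_A = 3453 − 3855 = -402; ΔP_B = 36.1 − 46.4 = -10.3.
Midpoints: Q̄_A = 3654.0, P̄_B = 41.25.
ε = (ΔQ_A/Q̄_A)/(ΔP_B/P̄_B) = (-402/3654.0)/(-10.3/41.25) ≈ 0.44.
ε > 0: tea and coffee are substitutes.

0.44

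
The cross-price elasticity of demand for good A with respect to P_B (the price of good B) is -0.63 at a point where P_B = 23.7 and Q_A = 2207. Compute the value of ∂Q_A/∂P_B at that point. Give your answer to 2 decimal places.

-58.67

ε = (∂Q_A/∂P_B)·(P_B/Q_A) ⇒ ∂Q_A/∂P_B = ε·Q_A/P_B = -0.63 × 2207/23.7 ≈ -58.67.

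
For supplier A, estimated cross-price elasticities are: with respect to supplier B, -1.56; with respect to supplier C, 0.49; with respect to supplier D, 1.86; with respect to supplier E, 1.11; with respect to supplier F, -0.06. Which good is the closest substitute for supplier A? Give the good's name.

supplier D

Substitutes have ε > 0. Among the positive values, 1.86 (supplier D) is largest.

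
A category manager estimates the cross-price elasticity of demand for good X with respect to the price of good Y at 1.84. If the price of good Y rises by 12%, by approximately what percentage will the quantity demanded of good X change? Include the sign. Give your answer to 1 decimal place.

%ΔQ ≈ ε × %ΔP of good Y = 1.84 × (12%) = 22.1%.
Demand for good X rises by about 22.1%.

22.1%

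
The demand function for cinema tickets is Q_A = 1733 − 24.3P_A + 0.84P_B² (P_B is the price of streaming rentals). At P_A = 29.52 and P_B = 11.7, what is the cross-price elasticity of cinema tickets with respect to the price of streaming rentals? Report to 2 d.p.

At P_A = 29.52 and P_B = 11.7: Q_A = 1130.652.
∂Q_A/∂P_B = 1.68P_B = 1.68(11.7) = 19.6560.
ε = (∂Q_A/∂P_B)(P_B/Q_A) = 19.6560 × (11.7/1130.652) ≈ 0.20.

0.20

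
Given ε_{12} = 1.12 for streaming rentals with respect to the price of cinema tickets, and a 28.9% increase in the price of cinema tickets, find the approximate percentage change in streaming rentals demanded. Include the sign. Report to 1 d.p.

32.4%

%ΔQ ≈ ε × %ΔP of cinema tickets = 1.12 × (28.9%) = 32.4%.
Demand for streaming rentals rises by about 32.4%.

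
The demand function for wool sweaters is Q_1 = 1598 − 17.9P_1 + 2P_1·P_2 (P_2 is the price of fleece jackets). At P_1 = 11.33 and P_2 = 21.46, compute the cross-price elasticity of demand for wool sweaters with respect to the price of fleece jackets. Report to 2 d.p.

At P_1 = 11.33 and P_2 = 21.46: Q_1 = 1881.477.
∂Q_1/∂P_2 = 2P_1 = 2(11.33) = 22.6600.
ε = (∂Q_1/∂P_2)(P_2/Q_1) = 22.6600 × (21.46/1881.477) ≈ 0.26.

0.26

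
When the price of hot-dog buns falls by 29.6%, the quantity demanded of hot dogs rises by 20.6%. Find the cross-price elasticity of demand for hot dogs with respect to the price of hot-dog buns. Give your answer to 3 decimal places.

ε = (%ΔQ of hot dogs) / (%ΔP of hot-dog buns) = (20.6%) / (-29.6%) ≈ -0.696.

-0.696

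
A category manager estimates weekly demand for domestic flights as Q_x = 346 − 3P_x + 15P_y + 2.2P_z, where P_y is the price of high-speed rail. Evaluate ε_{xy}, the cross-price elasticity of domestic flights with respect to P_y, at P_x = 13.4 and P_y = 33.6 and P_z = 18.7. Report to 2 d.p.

At P_x = 13.4 and P_y = 33.6 and P_z = 18.7: Q_x = 850.94.
∂Q_x/∂P_y = 15.
ε = (∂Q_x/∂P_y)(P_y/Q_x) = 15 × (33.6/850.94) ≈ 0.59.
Since ε > 0, domestic flights and high-speed rail are substitutes.

0.59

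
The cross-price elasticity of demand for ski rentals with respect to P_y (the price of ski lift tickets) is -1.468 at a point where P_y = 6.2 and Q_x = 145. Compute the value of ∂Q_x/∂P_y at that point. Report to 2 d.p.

-34.33

ε = (∂Q_x/∂P_y)·(P_y/Q_x) ⇒ ∂Q_x/∂P_y = ε·Q_x/P_y = -1.468 × 145/6.2 ≈ -34.33.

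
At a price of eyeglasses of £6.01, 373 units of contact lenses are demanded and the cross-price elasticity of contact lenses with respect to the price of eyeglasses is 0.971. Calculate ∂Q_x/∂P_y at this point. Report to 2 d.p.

60.26

ε = (∂Q_x/∂P_y)·(P_y/Q_x) ⇒ ∂Q_x/∂P_y = ε·Q_x/P_y = 0.971 × 373/6.01 ≈ 60.26.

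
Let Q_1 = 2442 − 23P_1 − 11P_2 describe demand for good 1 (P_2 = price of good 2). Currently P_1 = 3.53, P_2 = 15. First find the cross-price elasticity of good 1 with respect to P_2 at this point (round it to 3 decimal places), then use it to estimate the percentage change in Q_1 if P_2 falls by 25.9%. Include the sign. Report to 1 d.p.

At P_1 = 3.53, P_2 = 15: Q_1 = 2195.81.
∂Q_1/∂P_2 = -11.
ε = (∂Q_1/∂P_2)(P_2/Q_1) = -11.0000 × 15/2195.81 ≈ -0.075.
%ΔQ_1 ≈ ε × %ΔP_2 = -0.075 × (-25.9%) = 1.9%.

1.9%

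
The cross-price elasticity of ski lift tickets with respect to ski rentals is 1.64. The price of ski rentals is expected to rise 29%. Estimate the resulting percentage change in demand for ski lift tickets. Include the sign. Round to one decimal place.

%ΔQ ≈ ε × %ΔP of ski rentals = 1.64 × (29%) = 47.6%.
Demand for ski lift tickets rises by about 47.6%.

47.6%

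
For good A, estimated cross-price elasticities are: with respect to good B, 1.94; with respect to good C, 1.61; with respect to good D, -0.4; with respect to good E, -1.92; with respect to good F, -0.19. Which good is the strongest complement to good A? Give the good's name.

good E

Complements have ε < 0. The most negative value is -1.92 (good E).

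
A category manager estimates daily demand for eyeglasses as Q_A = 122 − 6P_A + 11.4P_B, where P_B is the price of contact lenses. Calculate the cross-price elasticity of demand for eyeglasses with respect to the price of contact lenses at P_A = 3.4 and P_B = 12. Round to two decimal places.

0.57

At P_A = 3.4 and P_B = 12: Q_A = 238.4.
∂Q_A/∂P_B = 11.4.
ε = (∂Q_A/∂P_B)(P_B/Q_A) = 11.4 × (12/238.4) ≈ 0.57.
Since ε > 0, eyeglasses and contact lenses are substitutes.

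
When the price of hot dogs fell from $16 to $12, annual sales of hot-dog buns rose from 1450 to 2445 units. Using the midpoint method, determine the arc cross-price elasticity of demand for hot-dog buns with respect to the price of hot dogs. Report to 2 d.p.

-1.79

ΔQ_A = 2445 − 1450 = 995; ΔP_B = 12 − 16 = -4.
Midpoints: Q̄_A = 1947.5, P̄_B = 14.00.
ε = (ΔQ_A/Q̄_A)/(ΔP_B/P̄_B) = (995/1947.5)/(-4/14.00) ≈ -1.79.
ε < 0: hot-dog buns and hot dogs are complements.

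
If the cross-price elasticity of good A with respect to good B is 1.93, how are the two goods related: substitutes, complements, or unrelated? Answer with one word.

substitutes

ε = 1.93 > 0, so a higher price of good B raises demand for good A: substitutes.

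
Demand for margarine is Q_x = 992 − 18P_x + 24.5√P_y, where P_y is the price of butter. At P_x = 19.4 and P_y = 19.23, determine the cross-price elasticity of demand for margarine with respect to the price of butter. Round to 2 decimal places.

At P_x = 19.4 and P_y = 19.23: Q_x = 750.237.
∂Q_x/∂P_y = 24.5/(2√P_y) = 24.5/(2√19.23) = 2.7935.
ε = (∂Q_x/∂P_y)(P_y/Q_x) = 2.7935 × (19.23/750.237) ≈ 0.07.

0.07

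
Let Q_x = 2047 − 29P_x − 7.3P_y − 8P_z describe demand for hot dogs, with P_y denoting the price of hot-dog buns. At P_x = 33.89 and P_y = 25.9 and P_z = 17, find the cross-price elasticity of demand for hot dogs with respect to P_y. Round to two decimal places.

-0.26

At P_x = 33.89 and P_y = 25.9 and P_z = 17: Q_x = 739.12.
∂Q_x/∂P_y = -7.3.
ε = (∂Q_x/∂P_y)(P_y/Q_x) = -7.3 × (25.9/739.12) ≈ -0.26.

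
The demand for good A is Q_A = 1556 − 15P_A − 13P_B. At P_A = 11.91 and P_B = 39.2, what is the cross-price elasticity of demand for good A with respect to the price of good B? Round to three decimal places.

-0.587

At P_A = 11.91 and P_B = 39.2: Q_A = 867.75.
∂Q_A/∂P_B = -13.
ε = (∂Q_A/∂P_B)(P_B/Q_A) = -13 × (39.2/867.75) ≈ -0.587.
Since ε < 0, good A and good B are complements.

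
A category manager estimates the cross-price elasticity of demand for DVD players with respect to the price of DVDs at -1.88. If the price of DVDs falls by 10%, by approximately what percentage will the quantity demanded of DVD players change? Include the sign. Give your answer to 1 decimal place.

18.8%

%ΔQ ≈ ε × %ΔP of DVDs = -1.88 × (-10%) = 18.8%.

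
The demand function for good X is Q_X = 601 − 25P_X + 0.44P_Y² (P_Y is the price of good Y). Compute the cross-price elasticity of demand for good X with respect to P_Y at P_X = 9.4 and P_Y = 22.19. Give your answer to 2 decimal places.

0.74

At P_X = 9.4 and P_Y = 22.19: Q_X = 582.654.
∂Q_X/∂P_Y = 0.88P_Y = 0.88(22.19) = 19.5272.
ε = (∂Q_X/∂P_Y)(P_Y/Q_X) = 19.5272 × (22.19/582.654) ≈ 0.74.
ε > 0: substitutes.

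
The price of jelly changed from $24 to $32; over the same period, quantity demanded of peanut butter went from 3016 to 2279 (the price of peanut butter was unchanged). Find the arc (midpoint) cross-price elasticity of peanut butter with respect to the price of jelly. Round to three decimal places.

-0.974

ΔQ_A = 2279 − 3016 = -737; ΔP_B = 32 − 24 = 8.
Midpoints: Q̄_A = 2647.5, P̄_B = 28.00.
ε = (ΔQ_A/Q̄_A)/(ΔP_B/P̄_B) = (-737/2647.5)/(8/28.00) ≈ -0.974.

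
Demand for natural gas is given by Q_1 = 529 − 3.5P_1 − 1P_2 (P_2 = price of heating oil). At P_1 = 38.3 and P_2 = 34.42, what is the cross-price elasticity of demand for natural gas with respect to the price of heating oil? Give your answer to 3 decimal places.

-0.095

At P_1 = 38.3 and P_2 = 34.42: Q_1 = 360.53.
∂Q_1/∂P_2 = -1.
ε = (∂Q_1/∂P_2)(P_2/Q_1) = -1 × (34.42/360.53) ≈ -0.095.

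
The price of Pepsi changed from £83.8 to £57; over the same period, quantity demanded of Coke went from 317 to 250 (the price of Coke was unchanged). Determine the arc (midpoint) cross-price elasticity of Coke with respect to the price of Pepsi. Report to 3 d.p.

0.621

ΔQ_A = 250 − 317 = -67; ΔP_B = 57 − 83.8 = -26.8.
Midpoints: Q̄_A = 283.5, P̄_B = 70.40.
ε = (ΔQ_A/Q̄_A)/(ΔP_B/P̄_B) = (-67/283.5)/(-26.8/70.40) ≈ 0.621.
ε > 0: Coke and Pepsi are substitutes.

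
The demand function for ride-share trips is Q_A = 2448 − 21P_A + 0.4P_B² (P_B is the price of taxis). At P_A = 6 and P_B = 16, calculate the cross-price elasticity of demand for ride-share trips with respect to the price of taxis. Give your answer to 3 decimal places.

0.084

At P_A = 6 and P_B = 16: Q_A = 2424.4.
∂Q_A/∂P_B = 0.8P_B = 0.8(16) = 12.8000.
ε = (∂Q_A/∂P_B)(P_B/Q_A) = 12.8000 × (16/2424.4) ≈ 0.084.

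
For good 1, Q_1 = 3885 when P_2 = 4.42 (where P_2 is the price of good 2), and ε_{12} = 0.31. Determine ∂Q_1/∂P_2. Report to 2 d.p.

272.48

ε = (∂Q_1/∂P_2)·(P_2/Q_1) ⇒ ∂Q_1/∂P_2 = ε·Q_1/P_2 = 0.31 × 3885/4.42 ≈ 272.48.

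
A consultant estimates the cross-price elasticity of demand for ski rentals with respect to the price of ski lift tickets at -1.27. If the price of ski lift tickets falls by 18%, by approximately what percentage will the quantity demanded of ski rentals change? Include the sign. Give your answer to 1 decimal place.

22.9%

%ΔQ ≈ ε × %ΔP of ski lift tickets = -1.27 × (-18%) = 22.9%.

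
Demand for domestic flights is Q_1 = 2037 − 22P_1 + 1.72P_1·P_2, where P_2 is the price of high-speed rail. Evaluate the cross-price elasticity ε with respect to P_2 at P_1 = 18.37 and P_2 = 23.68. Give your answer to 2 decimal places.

0.31

At P_1 = 18.37 and P_2 = 23.68: Q_1 = 2381.063.
∂Q_1/∂P_2 = 1.72P_1 = 1.72(18.37) = 31.5964.
ε = (∂Q_1/∂P_2)(P_2/Q_1) = 31.5964 × (23.68/2381.063) ≈ 0.31.
ε > 0: substitutes.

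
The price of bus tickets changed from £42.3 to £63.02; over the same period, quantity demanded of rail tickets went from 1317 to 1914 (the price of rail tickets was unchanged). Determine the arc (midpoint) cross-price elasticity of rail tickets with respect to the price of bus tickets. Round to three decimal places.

0.939

ΔQ_A = 1914 − 1317 = 597; ΔP_B = 63.02 − 42.3 = 20.72.
Midpoints: Q̄_A = 1615.5, P̄_B = 52.66.
ε = (ΔQ_A/Q̄_A)/(ΔP_B/P̄_B) = (597/1615.5)/(20.72/52.66) ≈ 0.939.
ε > 0: rail tickets and bus tickets are substitutes.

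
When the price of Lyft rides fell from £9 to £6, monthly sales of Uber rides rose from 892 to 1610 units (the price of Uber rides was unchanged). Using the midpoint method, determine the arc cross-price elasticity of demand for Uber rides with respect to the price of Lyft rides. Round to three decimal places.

ΔQ_A = 1610 − 892 = 718; ΔP_B = 6 − 9 = -3.
Midpoints: Q̄_A = 1251.0, P̄_B = 7.50.
ε = (ΔQ_A/Q̄_A)/(ΔP_B/P̄_B) = (718/1251.0)/(-3/7.50) ≈ -1.435.

-1.435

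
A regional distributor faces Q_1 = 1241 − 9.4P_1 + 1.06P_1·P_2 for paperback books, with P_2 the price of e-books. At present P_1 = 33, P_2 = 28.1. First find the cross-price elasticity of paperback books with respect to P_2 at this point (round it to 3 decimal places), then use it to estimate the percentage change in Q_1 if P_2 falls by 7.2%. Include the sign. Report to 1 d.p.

-3.7%

At P_1 = 33, P_2 = 28.1: Q_1 = 1913.738.
∂Q_1/∂P_2 = 1.06P_1 = 34.9800.
ε = (∂Q_1/∂P_2)(P_2/Q_1) = 34.9800 × 28.1/1913.738 ≈ 0.514.
%ΔQ_1 ≈ ε × %ΔP_2 = 0.514 × (-7.2%) = -3.7%.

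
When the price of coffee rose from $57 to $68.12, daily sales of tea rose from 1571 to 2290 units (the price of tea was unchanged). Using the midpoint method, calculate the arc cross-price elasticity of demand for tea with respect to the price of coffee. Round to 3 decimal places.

ΔQ_A = 2290 − 1571 = 719; ΔP_B = 68.12 − 57 = 11.12.
Midpoints: Q̄_A = 1930.5, P̄_B = 62.56.
ε = (ΔQ_A/Q̄_A)/(ΔP_B/P̄_B) = (719/1930.5)/(11.12/62.56) ≈ 2.095.

2.095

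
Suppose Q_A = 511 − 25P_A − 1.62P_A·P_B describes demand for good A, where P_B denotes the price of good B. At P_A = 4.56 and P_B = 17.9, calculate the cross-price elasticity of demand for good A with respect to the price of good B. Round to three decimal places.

-0.499

At P_A = 4.56 and P_B = 17.9: Q_A = 264.769.
∂Q_A/∂P_B = -1.62P_A = -1.62(4.56) = -7.3872.
ε = (∂Q_A/∂P_B)(P_B/Q_A) = -7.3872 × (17.9/264.769) ≈ -0.499.
ε < 0: complements.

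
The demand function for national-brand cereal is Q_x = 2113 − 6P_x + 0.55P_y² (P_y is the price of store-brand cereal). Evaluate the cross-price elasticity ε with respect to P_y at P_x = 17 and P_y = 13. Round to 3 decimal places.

0.088

At P_x = 17 and P_y = 13: Q_x = 2103.95.
∂Q_x/∂P_y = 1.1P_y = 1.1(13) = 14.3000.
ε = (∂Q_x/∂P_y)(P_y/Q_x) = 14.3000 × (13/2103.95) ≈ 0.088.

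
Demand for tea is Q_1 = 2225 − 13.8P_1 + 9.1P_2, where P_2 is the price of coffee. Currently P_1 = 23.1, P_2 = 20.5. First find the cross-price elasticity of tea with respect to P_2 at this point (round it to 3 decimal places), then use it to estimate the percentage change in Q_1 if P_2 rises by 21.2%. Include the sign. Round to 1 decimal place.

At P_1 = 23.1, P_2 = 20.5: Q_1 = 2092.77.
∂Q_1/∂P_2 = 9.1.
ε = (∂Q_1/∂P_2)(P_2/Q_1) = 9.1000 × 20.5/2092.77 ≈ 0.089.
%ΔQ_1 ≈ ε × %ΔP_2 = 0.089 × (21.2%) = 1.9%.

1.9%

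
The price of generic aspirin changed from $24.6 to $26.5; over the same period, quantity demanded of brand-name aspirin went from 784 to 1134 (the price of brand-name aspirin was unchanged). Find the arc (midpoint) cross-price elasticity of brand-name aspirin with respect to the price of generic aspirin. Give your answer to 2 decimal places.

ΔQ_A = 1134 − 784 = 350; ΔP_B = 26.5 − 24.6 = 1.9.
Midpoints: Q̄_A = 959.0, P̄_B = 25.55.
ε = (ΔQ_A/Q̄_A)/(ΔP_B/P̄_B) = (350/959.0)/(1.9/25.55) ≈ 4.91.

4.91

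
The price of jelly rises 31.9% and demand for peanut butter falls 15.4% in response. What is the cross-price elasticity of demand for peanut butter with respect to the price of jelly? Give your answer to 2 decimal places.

-0.48

ε = (%ΔQ of peanut butter) / (%ΔP of jelly) = (-15.4%) / (31.9%) ≈ -0.48.
Negative cross-price elasticity: complements.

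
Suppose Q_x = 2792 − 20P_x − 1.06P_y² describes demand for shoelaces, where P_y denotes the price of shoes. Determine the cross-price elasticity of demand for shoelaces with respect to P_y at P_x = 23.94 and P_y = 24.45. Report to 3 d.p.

-0.755

At P_x = 23.94 and P_y = 24.45: Q_x = 1679.529.
∂Q_x/∂P_y = -2.12P_y = -2.12(24.45) = -51.8340.
ε = (∂Q_x/∂P_y)(P_y/Q_x) = -51.8340 × (24.45/1679.529) ≈ -0.755.
ε < 0: complements.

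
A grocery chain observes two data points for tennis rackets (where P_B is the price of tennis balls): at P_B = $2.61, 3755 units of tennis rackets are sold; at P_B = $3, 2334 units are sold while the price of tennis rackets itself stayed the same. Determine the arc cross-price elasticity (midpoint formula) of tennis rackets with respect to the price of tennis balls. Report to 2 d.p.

-3.36

ΔQ_A = 2334 − 3755 = -1421; ΔP_B = 3 − 2.61 = 0.39.
Midpoints: Q̄_A = 3044.5, P̄_B = 2.80.
ε = (ΔQ_A/Q̄_A)/(ΔP_B/P̄_B) = (-1421/3044.5)/(0.39/2.80) ≈ -3.36.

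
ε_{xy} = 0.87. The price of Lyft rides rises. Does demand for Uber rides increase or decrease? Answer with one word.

increase

ε > 0 and the price of Lyft rides rises, so the quantity of Uber rides moves in the same direction: it increases.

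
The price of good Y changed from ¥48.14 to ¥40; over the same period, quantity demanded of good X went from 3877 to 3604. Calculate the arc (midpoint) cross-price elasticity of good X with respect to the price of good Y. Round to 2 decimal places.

ΔQ_X = 3604 − 3877 = -273; ΔP_Y = 40 − 48.14 = -8.14.
Midpoints: Q̄_X = 3740.5, P̄_Y = 44.07.
ε = (ΔQ_X/Q̄_X)/(ΔP_Y/P̄_Y) = (-273/3740.5)/(-8.14/44.07) ≈ 0.40.

0.40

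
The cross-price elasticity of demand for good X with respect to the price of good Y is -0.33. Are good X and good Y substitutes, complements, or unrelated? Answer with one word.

complements

ε = -0.33 < 0, so a higher price of good Y lowers demand for good X: complements.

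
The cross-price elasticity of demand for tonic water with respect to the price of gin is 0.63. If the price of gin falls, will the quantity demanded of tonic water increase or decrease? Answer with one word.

ε > 0 and the price of gin falls, so the quantity of tonic water moves in the same direction: it decreases.

decrease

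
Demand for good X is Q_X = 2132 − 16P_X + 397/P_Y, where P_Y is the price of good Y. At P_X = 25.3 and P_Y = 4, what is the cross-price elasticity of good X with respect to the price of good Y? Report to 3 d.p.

At P_X = 25.3 and P_Y = 4: Q_X = 1826.45.
∂Q_X/∂P_Y = −397/P_Y² = -24.8125.
ε = (∂Q_X/∂P_Y)(P_Y/Q_X) = -24.8125 × (4/1826.45) ≈ -0.054.

-0.054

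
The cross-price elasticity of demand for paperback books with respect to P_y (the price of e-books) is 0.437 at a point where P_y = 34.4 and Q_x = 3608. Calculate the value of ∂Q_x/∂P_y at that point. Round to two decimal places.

45.83

ε = (∂Q_x/∂P_y)·(P_y/Q_x) ⇒ ∂Q_x/∂P_y = ε·Q_x/P_y = 0.437 × 3608/34.4 ≈ 45.83.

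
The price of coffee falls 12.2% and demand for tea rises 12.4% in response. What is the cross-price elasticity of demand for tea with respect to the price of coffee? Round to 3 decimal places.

-1.016

ε = (%ΔQ of tea) / (%ΔP of coffee) = (12.4%) / (-12.2%) ≈ -1.016.
Negative cross-price elasticity: complements.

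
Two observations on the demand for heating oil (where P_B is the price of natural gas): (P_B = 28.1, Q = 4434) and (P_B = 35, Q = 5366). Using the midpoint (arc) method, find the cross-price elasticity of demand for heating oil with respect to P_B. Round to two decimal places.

0.87

ΔQ_A = 5366 − 4434 = 932; ΔP_B = 35 − 28.1 = 6.9.
Midpoints: Q̄_A = 4900.0, P̄_B = 31.55.
ε = (ΔQ_A/Q̄_A)/(ΔP_B/P̄_B) = (932/4900.0)/(6.9/31.55) ≈ 0.87.
ε > 0: heating oil and natural gas are substitutes.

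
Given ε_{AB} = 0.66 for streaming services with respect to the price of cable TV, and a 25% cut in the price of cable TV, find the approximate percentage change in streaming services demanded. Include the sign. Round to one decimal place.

%ΔQ ≈ ε × %ΔP of cable TV = 0.66 × (-25%) = -16.5%.

-16.5%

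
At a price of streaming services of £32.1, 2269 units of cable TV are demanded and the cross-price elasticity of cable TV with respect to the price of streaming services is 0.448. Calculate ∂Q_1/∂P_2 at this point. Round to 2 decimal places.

31.67

ε = (∂Q_1/∂P_2)·(P_2/Q_1) ⇒ ∂Q_1/∂P_2 = ε·Q_1/P_2 = 0.448 × 2269/32.1 ≈ 31.67.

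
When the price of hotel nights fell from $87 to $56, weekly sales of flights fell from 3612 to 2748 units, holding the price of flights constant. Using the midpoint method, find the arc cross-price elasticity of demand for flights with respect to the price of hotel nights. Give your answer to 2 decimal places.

ΔQ_A = 2748 − 3612 = -864; ΔP_B = 56 − 87 = -31.
Midpoints: Q̄_A = 3180.0, P̄_B = 71.50.
ε = (ΔQ_A/Q̄_A)/(ΔP_B/P̄_B) = (-864/3180.0)/(-31/71.50) ≈ 0.63.
ε > 0: flights and hotel nights are substitutes.

0.63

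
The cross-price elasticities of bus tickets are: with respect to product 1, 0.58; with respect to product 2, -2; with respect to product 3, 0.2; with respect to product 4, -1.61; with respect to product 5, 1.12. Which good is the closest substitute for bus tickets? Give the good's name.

Substitutes have ε > 0. Among the positive values, 1.12 (product 5) is largest.

product 5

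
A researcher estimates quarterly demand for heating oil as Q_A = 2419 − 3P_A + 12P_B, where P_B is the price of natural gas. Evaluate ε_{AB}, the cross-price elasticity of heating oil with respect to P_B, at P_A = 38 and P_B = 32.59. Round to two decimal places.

At P_A = 38 and P_B = 32.59: Q_A = 2696.08.
∂Q_A/∂P_B = 12.
ε = (∂Q_A/∂P_B)(P_B/Q_A) = 12 × (32.59/2696.08) ≈ 0.15.

0.15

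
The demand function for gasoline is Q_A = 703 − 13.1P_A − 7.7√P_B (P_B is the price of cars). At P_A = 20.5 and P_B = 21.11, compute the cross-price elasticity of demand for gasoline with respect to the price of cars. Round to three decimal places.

-0.044

At P_A = 20.5 and P_B = 21.11: Q_A = 399.072.
∂Q_A/∂P_B = -7.7/(2√P_B) = -7.7/(2√21.11) = -0.8379.
ε = (∂Q_A/∂P_B)(P_B/Q_A) = -0.8379 × (21.11/399.072) ≈ -0.044.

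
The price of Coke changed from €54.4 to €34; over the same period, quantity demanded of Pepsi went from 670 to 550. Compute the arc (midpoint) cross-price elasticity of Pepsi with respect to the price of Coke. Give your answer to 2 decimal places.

0.43

ΔQ_A = 550 − 670 = -120; ΔP_B = 34 − 54.4 = -20.4.
Midpoints: Q̄_A = 610.0, P̄_B = 44.20.
ε = (ΔQ_A/Q̄_A)/(ΔP_B/P̄_B) = (-120/610.0)/(-20.4/44.20) ≈ 0.43.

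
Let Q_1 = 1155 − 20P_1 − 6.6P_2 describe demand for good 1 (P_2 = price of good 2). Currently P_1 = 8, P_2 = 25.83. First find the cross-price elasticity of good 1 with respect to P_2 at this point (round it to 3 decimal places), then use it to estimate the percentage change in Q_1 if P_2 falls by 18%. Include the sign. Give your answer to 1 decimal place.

3.7%

At P_1 = 8, P_2 = 25.83: Q_1 = 824.522.
∂Q_1/∂P_2 = -6.6.
ε = (∂Q_1/∂P_2)(P_2/Q_1) = -6.6000 × 25.83/824.522 ≈ -0.207.
%ΔQ_1 ≈ ε × %ΔP_2 = -0.207 × (-18%) = 3.7%.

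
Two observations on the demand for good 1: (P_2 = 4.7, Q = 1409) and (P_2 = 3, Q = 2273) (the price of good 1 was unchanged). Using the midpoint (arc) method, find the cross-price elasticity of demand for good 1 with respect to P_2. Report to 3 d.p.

-1.063

ΔQ_1 = 2273 − 1409 = 864; ΔP_2 = 3 − 4.7 = -1.7.
Midpoints: Q̄_1 = 1841.0, P̄_2 = 3.85.
ε = (ΔQ_1/Q̄_1)/(ΔP_2/P̄_2) = (864/1841.0)/(-1.7/3.85) ≈ -1.063.
ε < 0: good 1 and good 2 are complements.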